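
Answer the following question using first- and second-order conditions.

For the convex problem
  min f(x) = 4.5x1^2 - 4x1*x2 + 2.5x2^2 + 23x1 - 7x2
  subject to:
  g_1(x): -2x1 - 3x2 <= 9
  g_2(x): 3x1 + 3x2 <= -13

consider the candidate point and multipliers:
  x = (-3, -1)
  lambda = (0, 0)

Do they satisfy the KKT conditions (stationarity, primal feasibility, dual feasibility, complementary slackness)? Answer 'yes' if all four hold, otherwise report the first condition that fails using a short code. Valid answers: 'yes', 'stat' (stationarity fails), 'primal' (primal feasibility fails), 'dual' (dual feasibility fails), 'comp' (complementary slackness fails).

Gradient of f: grad f(x) = Q x + c = (0, 0)
Constraint values g_i(x) = a_i^T x - b_i:
  g_1((-3, -1)) = 0
  g_2((-3, -1)) = 1
Stationarity residual: grad f(x) + sum_i lambda_i a_i = (0, 0)
  -> stationarity OK
Primal feasibility (all g_i <= 0): FAILS
Dual feasibility (all lambda_i >= 0): OK
Complementary slackness (lambda_i * g_i(x) = 0 for all i): OK

Verdict: the first failing condition is primal_feasibility -> primal.

primal


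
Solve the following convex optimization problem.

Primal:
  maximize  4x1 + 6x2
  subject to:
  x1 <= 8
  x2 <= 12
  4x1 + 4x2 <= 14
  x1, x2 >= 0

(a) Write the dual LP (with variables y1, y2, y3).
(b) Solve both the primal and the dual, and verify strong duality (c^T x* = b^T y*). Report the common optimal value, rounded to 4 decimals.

The standard primal-dual pair for 'max c^T x s.t. A x <= b, x >= 0' is:
  Dual:  min b^T y  s.t.  A^T y >= c,  y >= 0.

So the dual LP is:
  minimize  8y1 + 12y2 + 14y3
  subject to:
    y1 + 4y3 >= 4
    y2 + 4y3 >= 6
    y1, y2, y3 >= 0

Solving the primal: x* = (0, 3.5).
  primal value c^T x* = 21.
Solving the dual: y* = (0, 0, 1.5).
  dual value b^T y* = 21.
Strong duality: c^T x* = b^T y*. Confirmed.

21


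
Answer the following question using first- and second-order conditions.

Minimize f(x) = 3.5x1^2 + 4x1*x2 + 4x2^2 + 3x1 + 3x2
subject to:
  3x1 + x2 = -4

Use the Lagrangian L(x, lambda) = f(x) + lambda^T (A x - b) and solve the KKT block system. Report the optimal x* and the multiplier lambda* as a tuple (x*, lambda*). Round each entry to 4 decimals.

Form the Lagrangian:
  L(x, lambda) = (1/2) x^T Q x + c^T x + lambda^T (A x - b)
Stationarity (grad_x L = 0): Q x + c + A^T lambda = 0.
Primal feasibility: A x = b.

This gives the KKT block system:
  [ Q   A^T ] [ x     ]   [-c ]
  [ A    0  ] [ lambda ] = [ b ]

Solving the linear system:
  x*      = (-1.3455, 0.0364)
  lambda* = (2.0909)
  f(x*)   = 2.2182

x* = (-1.3455, 0.0364), lambda* = (2.0909)


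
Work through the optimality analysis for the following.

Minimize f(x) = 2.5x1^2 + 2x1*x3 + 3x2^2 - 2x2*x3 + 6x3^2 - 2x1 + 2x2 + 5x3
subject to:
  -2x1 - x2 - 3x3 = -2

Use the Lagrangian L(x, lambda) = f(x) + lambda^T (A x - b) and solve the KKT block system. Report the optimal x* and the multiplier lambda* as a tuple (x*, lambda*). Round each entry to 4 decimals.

Form the Lagrangian:
  L(x, lambda) = (1/2) x^T Q x + c^T x + lambda^T (A x - b)
Stationarity (grad_x L = 0): Q x + c + A^T lambda = 0.
Primal feasibility: A x = b.

This gives the KKT block system:
  [ Q   A^T ] [ x     ]   [-c ]
  [ A    0  ] [ lambda ] = [ b ]

Solving the linear system:
  x*      = (1.241, -0.0542, -0.1426)
  lambda* = (1.9598)
  f(x*)   = 0.3082

x* = (1.241, -0.0542, -0.1426), lambda* = (1.9598)


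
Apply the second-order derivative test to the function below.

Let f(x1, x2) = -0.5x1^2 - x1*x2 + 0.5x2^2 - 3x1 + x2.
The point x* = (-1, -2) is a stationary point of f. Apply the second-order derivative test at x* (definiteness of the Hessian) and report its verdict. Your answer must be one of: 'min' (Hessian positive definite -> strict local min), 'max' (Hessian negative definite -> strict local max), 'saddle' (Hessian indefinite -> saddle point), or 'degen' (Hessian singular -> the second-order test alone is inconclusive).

Compute the Hessian H = grad^2 f:
  H = [[-1, -1], [-1, 1]]
Verify stationarity: grad f(x*) = H x* + g = (0, 0).
Eigenvalues of H: -1.4142, 1.4142.
Eigenvalues have mixed signs, so H is indefinite -> x* is a saddle point.

saddle


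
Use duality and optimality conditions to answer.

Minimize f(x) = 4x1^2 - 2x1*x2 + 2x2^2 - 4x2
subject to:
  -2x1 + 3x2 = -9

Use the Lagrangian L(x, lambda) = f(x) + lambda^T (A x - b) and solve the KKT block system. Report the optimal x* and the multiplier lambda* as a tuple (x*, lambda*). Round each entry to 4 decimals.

Form the Lagrangian:
  L(x, lambda) = (1/2) x^T Q x + c^T x + lambda^T (A x - b)
Stationarity (grad_x L = 0): Q x + c + A^T lambda = 0.
Primal feasibility: A x = b.

This gives the KKT block system:
  [ Q   A^T ] [ x     ]   [-c ]
  [ A    0  ] [ lambda ] = [ b ]

Solving the linear system:
  x*      = (0.6563, -2.5625)
  lambda* = (5.1875)
  f(x*)   = 28.4688

x* = (0.6563, -2.5625), lambda* = (5.1875)


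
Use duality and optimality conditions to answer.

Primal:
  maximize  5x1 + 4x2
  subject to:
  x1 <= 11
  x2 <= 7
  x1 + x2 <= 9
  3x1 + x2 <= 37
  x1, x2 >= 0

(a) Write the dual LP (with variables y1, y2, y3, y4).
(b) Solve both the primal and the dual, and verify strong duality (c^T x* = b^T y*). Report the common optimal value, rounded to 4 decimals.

The standard primal-dual pair for 'max c^T x s.t. A x <= b, x >= 0' is:
  Dual:  min b^T y  s.t.  A^T y >= c,  y >= 0.

So the dual LP is:
  minimize  11y1 + 7y2 + 9y3 + 37y4
  subject to:
    y1 + y3 + 3y4 >= 5
    y2 + y3 + y4 >= 4
    y1, y2, y3, y4 >= 0

Solving the primal: x* = (9, 0).
  primal value c^T x* = 45.
Solving the dual: y* = (0, 0, 5, 0).
  dual value b^T y* = 45.
Strong duality: c^T x* = b^T y*. Confirmed.

45


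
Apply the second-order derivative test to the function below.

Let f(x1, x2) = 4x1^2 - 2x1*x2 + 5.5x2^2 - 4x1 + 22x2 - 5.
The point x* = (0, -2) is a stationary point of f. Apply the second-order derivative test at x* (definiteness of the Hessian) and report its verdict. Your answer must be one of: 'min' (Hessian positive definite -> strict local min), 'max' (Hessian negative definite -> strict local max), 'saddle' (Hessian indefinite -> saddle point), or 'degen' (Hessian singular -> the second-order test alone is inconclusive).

Compute the Hessian H = grad^2 f:
  H = [[8, -2], [-2, 11]]
Verify stationarity: grad f(x*) = H x* + g = (0, 0).
Eigenvalues of H: 7, 12.
Both eigenvalues > 0, so H is positive definite -> x* is a strict local min.

min


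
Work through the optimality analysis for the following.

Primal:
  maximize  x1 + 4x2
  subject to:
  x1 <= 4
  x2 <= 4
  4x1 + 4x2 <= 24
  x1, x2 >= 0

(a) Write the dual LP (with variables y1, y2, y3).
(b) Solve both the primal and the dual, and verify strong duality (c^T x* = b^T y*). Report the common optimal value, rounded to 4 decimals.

The standard primal-dual pair for 'max c^T x s.t. A x <= b, x >= 0' is:
  Dual:  min b^T y  s.t.  A^T y >= c,  y >= 0.

So the dual LP is:
  minimize  4y1 + 4y2 + 24y3
  subject to:
    y1 + 4y3 >= 1
    y2 + 4y3 >= 4
    y1, y2, y3 >= 0

Solving the primal: x* = (2, 4).
  primal value c^T x* = 18.
Solving the dual: y* = (0, 3, 0.25).
  dual value b^T y* = 18.
Strong duality: c^T x* = b^T y*. Confirmed.

18


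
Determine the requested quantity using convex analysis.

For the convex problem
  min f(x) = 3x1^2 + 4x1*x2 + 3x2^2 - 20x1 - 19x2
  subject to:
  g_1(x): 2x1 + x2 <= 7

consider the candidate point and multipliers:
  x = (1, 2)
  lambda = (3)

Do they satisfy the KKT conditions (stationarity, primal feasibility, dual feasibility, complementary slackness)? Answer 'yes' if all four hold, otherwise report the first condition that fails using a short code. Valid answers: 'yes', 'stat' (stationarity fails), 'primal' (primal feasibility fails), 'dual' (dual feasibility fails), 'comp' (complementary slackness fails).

Gradient of f: grad f(x) = Q x + c = (-6, -3)
Constraint values g_i(x) = a_i^T x - b_i:
  g_1((1, 2)) = -3
Stationarity residual: grad f(x) + sum_i lambda_i a_i = (0, 0)
  -> stationarity OK
Primal feasibility (all g_i <= 0): OK
Dual feasibility (all lambda_i >= 0): OK
Complementary slackness (lambda_i * g_i(x) = 0 for all i): FAILS

Verdict: the first failing condition is complementary_slackness -> comp.

comp


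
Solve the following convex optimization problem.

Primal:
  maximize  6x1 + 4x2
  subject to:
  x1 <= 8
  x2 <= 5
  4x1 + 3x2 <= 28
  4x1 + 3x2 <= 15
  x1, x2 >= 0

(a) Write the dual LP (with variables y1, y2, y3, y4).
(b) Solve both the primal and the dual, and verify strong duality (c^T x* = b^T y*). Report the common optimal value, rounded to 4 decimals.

The standard primal-dual pair for 'max c^T x s.t. A x <= b, x >= 0' is:
  Dual:  min b^T y  s.t.  A^T y >= c,  y >= 0.

So the dual LP is:
  minimize  8y1 + 5y2 + 28y3 + 15y4
  subject to:
    y1 + 4y3 + 4y4 >= 6
    y2 + 3y3 + 3y4 >= 4
    y1, y2, y3, y4 >= 0

Solving the primal: x* = (3.75, 0).
  primal value c^T x* = 22.5.
Solving the dual: y* = (0, 0, 0, 1.5).
  dual value b^T y* = 22.5.
Strong duality: c^T x* = b^T y*. Confirmed.

22.5


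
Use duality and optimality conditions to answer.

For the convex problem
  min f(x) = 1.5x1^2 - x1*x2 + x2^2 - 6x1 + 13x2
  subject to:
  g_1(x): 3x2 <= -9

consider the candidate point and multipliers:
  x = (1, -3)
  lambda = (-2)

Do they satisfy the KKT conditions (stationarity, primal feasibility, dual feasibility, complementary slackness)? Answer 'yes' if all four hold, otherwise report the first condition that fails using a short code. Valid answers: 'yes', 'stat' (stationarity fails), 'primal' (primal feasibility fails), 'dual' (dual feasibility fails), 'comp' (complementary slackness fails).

Gradient of f: grad f(x) = Q x + c = (0, 6)
Constraint values g_i(x) = a_i^T x - b_i:
  g_1((1, -3)) = 0
Stationarity residual: grad f(x) + sum_i lambda_i a_i = (0, 0)
  -> stationarity OK
Primal feasibility (all g_i <= 0): OK
Dual feasibility (all lambda_i >= 0): FAILS
Complementary slackness (lambda_i * g_i(x) = 0 for all i): OK

Verdict: the first failing condition is dual_feasibility -> dual.

dual


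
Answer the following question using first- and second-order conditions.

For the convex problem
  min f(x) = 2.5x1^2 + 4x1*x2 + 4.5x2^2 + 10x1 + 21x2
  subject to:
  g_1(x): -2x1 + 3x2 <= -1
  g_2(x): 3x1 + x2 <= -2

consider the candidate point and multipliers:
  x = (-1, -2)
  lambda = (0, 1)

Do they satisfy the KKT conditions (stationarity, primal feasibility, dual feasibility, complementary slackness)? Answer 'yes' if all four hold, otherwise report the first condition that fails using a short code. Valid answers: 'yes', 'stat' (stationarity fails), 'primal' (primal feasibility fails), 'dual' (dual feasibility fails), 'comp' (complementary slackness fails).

Gradient of f: grad f(x) = Q x + c = (-3, -1)
Constraint values g_i(x) = a_i^T x - b_i:
  g_1((-1, -2)) = -3
  g_2((-1, -2)) = -3
Stationarity residual: grad f(x) + sum_i lambda_i a_i = (0, 0)
  -> stationarity OK
Primal feasibility (all g_i <= 0): OK
Dual feasibility (all lambda_i >= 0): OK
Complementary slackness (lambda_i * g_i(x) = 0 for all i): FAILS

Verdict: the first failing condition is complementary_slackness -> comp.

comp


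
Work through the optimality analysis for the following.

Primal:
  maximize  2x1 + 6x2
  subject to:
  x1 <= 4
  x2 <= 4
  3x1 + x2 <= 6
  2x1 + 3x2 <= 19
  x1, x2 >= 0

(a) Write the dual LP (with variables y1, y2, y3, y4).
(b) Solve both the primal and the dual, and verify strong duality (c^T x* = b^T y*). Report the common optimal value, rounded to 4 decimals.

The standard primal-dual pair for 'max c^T x s.t. A x <= b, x >= 0' is:
  Dual:  min b^T y  s.t.  A^T y >= c,  y >= 0.

So the dual LP is:
  minimize  4y1 + 4y2 + 6y3 + 19y4
  subject to:
    y1 + 3y3 + 2y4 >= 2
    y2 + y3 + 3y4 >= 6
    y1, y2, y3, y4 >= 0

Solving the primal: x* = (0.6667, 4).
  primal value c^T x* = 25.3333.
Solving the dual: y* = (0, 5.3333, 0.6667, 0).
  dual value b^T y* = 25.3333.
Strong duality: c^T x* = b^T y*. Confirmed.

25.3333


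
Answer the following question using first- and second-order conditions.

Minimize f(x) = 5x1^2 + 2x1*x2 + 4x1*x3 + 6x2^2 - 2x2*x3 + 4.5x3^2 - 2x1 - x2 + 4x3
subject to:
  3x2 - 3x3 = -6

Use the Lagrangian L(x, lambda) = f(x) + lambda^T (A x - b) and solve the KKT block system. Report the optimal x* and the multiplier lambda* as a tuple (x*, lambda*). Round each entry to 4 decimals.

Form the Lagrangian:
  L(x, lambda) = (1/2) x^T Q x + c^T x + lambda^T (A x - b)
Stationarity (grad_x L = 0): Q x + c + A^T lambda = 0.
Primal feasibility: A x = b.

This gives the KKT block system:
  [ Q   A^T ] [ x     ]   [-c ]
  [ A    0  ] [ lambda ] = [ b ]

Solving the linear system:
  x*      = (0, -1, 1)
  lambda* = (5)
  f(x*)   = 17.5

x* = (0, -1, 1), lambda* = (5)


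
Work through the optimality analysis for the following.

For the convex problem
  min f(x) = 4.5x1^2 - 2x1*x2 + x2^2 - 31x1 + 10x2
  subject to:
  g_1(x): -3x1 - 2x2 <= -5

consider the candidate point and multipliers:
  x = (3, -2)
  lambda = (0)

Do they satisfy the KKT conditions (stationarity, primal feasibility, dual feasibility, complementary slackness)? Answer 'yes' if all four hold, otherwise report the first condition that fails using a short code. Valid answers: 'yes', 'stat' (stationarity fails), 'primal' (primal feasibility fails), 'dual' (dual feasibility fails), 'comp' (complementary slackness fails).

Gradient of f: grad f(x) = Q x + c = (0, 0)
Constraint values g_i(x) = a_i^T x - b_i:
  g_1((3, -2)) = 0
Stationarity residual: grad f(x) + sum_i lambda_i a_i = (0, 0)
  -> stationarity OK
Primal feasibility (all g_i <= 0): OK
Dual feasibility (all lambda_i >= 0): OK
Complementary slackness (lambda_i * g_i(x) = 0 for all i): OK

Verdict: yes, KKT holds.

yes


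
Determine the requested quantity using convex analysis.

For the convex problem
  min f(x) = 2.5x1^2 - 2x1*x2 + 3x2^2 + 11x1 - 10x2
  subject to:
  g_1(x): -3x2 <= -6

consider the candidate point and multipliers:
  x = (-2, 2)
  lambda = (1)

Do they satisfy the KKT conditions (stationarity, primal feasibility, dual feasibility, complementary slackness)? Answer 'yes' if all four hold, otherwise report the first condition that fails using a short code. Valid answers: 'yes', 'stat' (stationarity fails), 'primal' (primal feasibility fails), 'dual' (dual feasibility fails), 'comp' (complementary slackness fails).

Gradient of f: grad f(x) = Q x + c = (-3, 6)
Constraint values g_i(x) = a_i^T x - b_i:
  g_1((-2, 2)) = 0
Stationarity residual: grad f(x) + sum_i lambda_i a_i = (-3, 3)
  -> stationarity FAILS
Primal feasibility (all g_i <= 0): OK
Dual feasibility (all lambda_i >= 0): OK
Complementary slackness (lambda_i * g_i(x) = 0 for all i): OK

Verdict: the first failing condition is stationarity -> stat.

stat


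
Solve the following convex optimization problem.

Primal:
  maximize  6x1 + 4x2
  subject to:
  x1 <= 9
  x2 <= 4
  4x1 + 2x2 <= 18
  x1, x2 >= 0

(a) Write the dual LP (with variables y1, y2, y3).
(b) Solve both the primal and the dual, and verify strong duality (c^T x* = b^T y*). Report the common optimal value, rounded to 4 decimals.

The standard primal-dual pair for 'max c^T x s.t. A x <= b, x >= 0' is:
  Dual:  min b^T y  s.t.  A^T y >= c,  y >= 0.

So the dual LP is:
  minimize  9y1 + 4y2 + 18y3
  subject to:
    y1 + 4y3 >= 6
    y2 + 2y3 >= 4
    y1, y2, y3 >= 0

Solving the primal: x* = (2.5, 4).
  primal value c^T x* = 31.
Solving the dual: y* = (0, 1, 1.5).
  dual value b^T y* = 31.
Strong duality: c^T x* = b^T y*. Confirmed.

31


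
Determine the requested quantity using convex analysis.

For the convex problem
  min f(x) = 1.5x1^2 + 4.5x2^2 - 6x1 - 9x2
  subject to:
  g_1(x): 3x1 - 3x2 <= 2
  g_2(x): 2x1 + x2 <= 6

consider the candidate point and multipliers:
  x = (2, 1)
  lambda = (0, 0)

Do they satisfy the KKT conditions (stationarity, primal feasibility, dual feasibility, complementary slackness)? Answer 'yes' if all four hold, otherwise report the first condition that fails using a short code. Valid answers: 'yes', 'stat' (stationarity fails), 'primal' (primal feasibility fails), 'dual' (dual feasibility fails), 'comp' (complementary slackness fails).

Gradient of f: grad f(x) = Q x + c = (0, 0)
Constraint values g_i(x) = a_i^T x - b_i:
  g_1((2, 1)) = 1
  g_2((2, 1)) = -1
Stationarity residual: grad f(x) + sum_i lambda_i a_i = (0, 0)
  -> stationarity OK
Primal feasibility (all g_i <= 0): FAILS
Dual feasibility (all lambda_i >= 0): OK
Complementary slackness (lambda_i * g_i(x) = 0 for all i): OK

Verdict: the first failing condition is primal_feasibility -> primal.

primal


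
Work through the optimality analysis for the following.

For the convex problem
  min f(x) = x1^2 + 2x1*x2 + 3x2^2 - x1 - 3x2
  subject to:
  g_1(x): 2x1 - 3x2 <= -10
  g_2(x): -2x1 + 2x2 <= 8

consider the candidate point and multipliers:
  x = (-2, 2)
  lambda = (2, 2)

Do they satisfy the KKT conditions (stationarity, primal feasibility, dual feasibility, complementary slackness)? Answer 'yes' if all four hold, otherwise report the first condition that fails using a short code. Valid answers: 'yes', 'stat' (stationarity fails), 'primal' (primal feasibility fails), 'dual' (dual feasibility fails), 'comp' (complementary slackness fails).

Gradient of f: grad f(x) = Q x + c = (-1, 5)
Constraint values g_i(x) = a_i^T x - b_i:
  g_1((-2, 2)) = 0
  g_2((-2, 2)) = 0
Stationarity residual: grad f(x) + sum_i lambda_i a_i = (-1, 3)
  -> stationarity FAILS
Primal feasibility (all g_i <= 0): OK
Dual feasibility (all lambda_i >= 0): OK
Complementary slackness (lambda_i * g_i(x) = 0 for all i): OK

Verdict: the first failing condition is stationarity -> stat.

stat


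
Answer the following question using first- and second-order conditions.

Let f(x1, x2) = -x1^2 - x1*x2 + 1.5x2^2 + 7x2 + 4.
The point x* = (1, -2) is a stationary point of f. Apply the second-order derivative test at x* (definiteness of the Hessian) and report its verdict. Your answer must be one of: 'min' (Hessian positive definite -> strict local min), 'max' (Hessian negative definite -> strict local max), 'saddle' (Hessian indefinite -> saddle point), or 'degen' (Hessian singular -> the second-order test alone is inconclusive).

Compute the Hessian H = grad^2 f:
  H = [[-2, -1], [-1, 3]]
Verify stationarity: grad f(x*) = H x* + g = (0, 0).
Eigenvalues of H: -2.1926, 3.1926.
Eigenvalues have mixed signs, so H is indefinite -> x* is a saddle point.

saddle


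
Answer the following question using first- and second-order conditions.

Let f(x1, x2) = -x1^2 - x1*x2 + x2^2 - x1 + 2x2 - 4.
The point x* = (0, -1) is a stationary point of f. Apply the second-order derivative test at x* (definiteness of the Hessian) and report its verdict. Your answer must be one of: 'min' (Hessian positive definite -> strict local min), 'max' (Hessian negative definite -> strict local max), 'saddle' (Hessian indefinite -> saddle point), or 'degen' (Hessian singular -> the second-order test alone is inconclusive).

Compute the Hessian H = grad^2 f:
  H = [[-2, -1], [-1, 2]]
Verify stationarity: grad f(x*) = H x* + g = (0, 0).
Eigenvalues of H: -2.2361, 2.2361.
Eigenvalues have mixed signs, so H is indefinite -> x* is a saddle point.

saddle


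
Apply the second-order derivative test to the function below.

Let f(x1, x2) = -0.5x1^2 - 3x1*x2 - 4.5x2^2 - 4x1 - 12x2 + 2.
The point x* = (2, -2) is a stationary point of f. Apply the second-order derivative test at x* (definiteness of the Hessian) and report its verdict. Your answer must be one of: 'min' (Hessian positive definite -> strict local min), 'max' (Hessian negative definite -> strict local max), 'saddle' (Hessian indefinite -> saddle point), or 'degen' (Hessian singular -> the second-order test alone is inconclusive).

Compute the Hessian H = grad^2 f:
  H = [[-1, -3], [-3, -9]]
Verify stationarity: grad f(x*) = H x* + g = (0, 0).
Eigenvalues of H: -10, 0.
H has a zero eigenvalue (singular; negative semidefinite but not definite), so H is neither positive definite, negative definite, nor indefinite. The second-order test alone is inconclusive -> degen.
(Indeed, f is constant along the null direction of H through x*, so x* is not a strict local extremum.)

degen


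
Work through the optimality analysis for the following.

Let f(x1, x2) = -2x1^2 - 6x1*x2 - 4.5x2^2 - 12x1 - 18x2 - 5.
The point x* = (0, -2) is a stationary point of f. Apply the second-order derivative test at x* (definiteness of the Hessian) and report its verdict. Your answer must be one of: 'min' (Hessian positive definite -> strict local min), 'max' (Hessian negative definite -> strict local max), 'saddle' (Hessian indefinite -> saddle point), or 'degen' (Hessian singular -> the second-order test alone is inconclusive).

Compute the Hessian H = grad^2 f:
  H = [[-4, -6], [-6, -9]]
Verify stationarity: grad f(x*) = H x* + g = (0, 0).
Eigenvalues of H: -13, 0.
H has a zero eigenvalue (singular; negative semidefinite but not definite), so H is neither positive definite, negative definite, nor indefinite. The second-order test alone is inconclusive -> degen.
(Indeed, f is constant along the null direction of H through x*, so x* is not a strict local extremum.)

degen


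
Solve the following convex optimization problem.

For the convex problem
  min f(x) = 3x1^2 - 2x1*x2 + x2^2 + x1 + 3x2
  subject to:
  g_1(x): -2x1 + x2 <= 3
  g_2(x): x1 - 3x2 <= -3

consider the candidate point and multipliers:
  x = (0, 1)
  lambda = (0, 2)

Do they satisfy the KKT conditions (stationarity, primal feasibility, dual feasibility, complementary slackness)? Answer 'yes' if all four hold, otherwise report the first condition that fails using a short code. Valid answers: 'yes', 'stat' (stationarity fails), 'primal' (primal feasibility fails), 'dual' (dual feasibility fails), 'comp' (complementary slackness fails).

Gradient of f: grad f(x) = Q x + c = (-1, 5)
Constraint values g_i(x) = a_i^T x - b_i:
  g_1((0, 1)) = -2
  g_2((0, 1)) = 0
Stationarity residual: grad f(x) + sum_i lambda_i a_i = (1, -1)
  -> stationarity FAILS
Primal feasibility (all g_i <= 0): OK
Dual feasibility (all lambda_i >= 0): OK
Complementary slackness (lambda_i * g_i(x) = 0 for all i): OK

Verdict: the first failing condition is stationarity -> stat.

stat


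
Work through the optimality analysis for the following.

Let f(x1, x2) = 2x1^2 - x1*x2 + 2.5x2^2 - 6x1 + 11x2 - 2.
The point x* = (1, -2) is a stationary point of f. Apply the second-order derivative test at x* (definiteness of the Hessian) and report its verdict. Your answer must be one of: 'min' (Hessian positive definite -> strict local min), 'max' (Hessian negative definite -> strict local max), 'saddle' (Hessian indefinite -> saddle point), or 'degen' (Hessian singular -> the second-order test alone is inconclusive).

Compute the Hessian H = grad^2 f:
  H = [[4, -1], [-1, 5]]
Verify stationarity: grad f(x*) = H x* + g = (0, 0).
Eigenvalues of H: 3.382, 5.618.
Both eigenvalues > 0, so H is positive definite -> x* is a strict local min.

min


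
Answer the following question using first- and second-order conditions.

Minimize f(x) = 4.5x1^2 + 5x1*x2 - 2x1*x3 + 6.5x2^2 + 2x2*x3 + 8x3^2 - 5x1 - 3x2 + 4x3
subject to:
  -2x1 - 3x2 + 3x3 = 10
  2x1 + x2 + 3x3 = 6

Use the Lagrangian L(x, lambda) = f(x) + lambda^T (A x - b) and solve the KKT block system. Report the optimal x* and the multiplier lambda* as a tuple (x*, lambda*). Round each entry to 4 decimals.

Form the Lagrangian:
  L(x, lambda) = (1/2) x^T Q x + c^T x + lambda^T (A x - b)
Stationarity (grad_x L = 0): Q x + c + A^T lambda = 0.
Primal feasibility: A x = b.

This gives the KKT block system:
  [ Q   A^T ] [ x     ]   [-c ]
  [ A    0  ] [ lambda ] = [ b ]

Solving the linear system:
  x*      = (1, -2, 2)
  lambda* = (-7.5, -2.5)
  f(x*)   = 49.5

x* = (1, -2, 2), lambda* = (-7.5, -2.5)


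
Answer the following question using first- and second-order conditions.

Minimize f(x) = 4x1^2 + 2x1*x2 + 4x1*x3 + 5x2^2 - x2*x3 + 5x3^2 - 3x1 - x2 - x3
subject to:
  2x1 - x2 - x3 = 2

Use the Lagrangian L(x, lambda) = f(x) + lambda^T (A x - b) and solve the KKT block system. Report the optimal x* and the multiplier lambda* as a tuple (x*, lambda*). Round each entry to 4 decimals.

Form the Lagrangian:
  L(x, lambda) = (1/2) x^T Q x + c^T x + lambda^T (A x - b)
Stationarity (grad_x L = 0): Q x + c + A^T lambda = 0.
Primal feasibility: A x = b.

This gives the KKT block system:
  [ Q   A^T ] [ x     ]   [-c ]
  [ A    0  ] [ lambda ] = [ b ]

Solving the linear system:
  x*      = (0.7668, -0.1635, -0.3029)
  lambda* = (-0.7981)
  f(x*)   = -0.119

x* = (0.7668, -0.1635, -0.3029), lambda* = (-0.7981)


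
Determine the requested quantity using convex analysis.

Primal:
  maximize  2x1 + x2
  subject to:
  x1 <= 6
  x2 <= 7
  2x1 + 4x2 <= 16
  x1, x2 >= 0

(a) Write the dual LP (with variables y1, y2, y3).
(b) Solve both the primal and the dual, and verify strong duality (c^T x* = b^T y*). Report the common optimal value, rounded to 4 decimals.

The standard primal-dual pair for 'max c^T x s.t. A x <= b, x >= 0' is:
  Dual:  min b^T y  s.t.  A^T y >= c,  y >= 0.

So the dual LP is:
  minimize  6y1 + 7y2 + 16y3
  subject to:
    y1 + 2y3 >= 2
    y2 + 4y3 >= 1
    y1, y2, y3 >= 0

Solving the primal: x* = (6, 1).
  primal value c^T x* = 13.
Solving the dual: y* = (1.5, 0, 0.25).
  dual value b^T y* = 13.
Strong duality: c^T x* = b^T y*. Confirmed.

13


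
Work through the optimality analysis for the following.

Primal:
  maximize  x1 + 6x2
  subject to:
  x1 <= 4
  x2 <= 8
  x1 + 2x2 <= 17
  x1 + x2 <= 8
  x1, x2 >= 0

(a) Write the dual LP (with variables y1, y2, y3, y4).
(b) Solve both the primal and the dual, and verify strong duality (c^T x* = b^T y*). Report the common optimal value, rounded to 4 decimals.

The standard primal-dual pair for 'max c^T x s.t. A x <= b, x >= 0' is:
  Dual:  min b^T y  s.t.  A^T y >= c,  y >= 0.

So the dual LP is:
  minimize  4y1 + 8y2 + 17y3 + 8y4
  subject to:
    y1 + y3 + y4 >= 1
    y2 + 2y3 + y4 >= 6
    y1, y2, y3, y4 >= 0

Solving the primal: x* = (0, 8).
  primal value c^T x* = 48.
Solving the dual: y* = (0, 5, 0, 1).
  dual value b^T y* = 48.
Strong duality: c^T x* = b^T y*. Confirmed.

48


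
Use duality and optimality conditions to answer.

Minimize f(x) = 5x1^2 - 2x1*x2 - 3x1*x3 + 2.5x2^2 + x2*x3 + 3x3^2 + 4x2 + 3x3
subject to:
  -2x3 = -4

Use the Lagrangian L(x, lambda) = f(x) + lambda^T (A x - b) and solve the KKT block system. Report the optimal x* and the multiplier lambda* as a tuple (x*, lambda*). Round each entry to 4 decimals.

Form the Lagrangian:
  L(x, lambda) = (1/2) x^T Q x + c^T x + lambda^T (A x - b)
Stationarity (grad_x L = 0): Q x + c + A^T lambda = 0.
Primal feasibility: A x = b.

This gives the KKT block system:
  [ Q   A^T ] [ x     ]   [-c ]
  [ A    0  ] [ lambda ] = [ b ]

Solving the linear system:
  x*      = (0.3913, -1.0435, 2)
  lambda* = (6.3913)
  f(x*)   = 13.6957

x* = (0.3913, -1.0435, 2), lambda* = (6.3913)


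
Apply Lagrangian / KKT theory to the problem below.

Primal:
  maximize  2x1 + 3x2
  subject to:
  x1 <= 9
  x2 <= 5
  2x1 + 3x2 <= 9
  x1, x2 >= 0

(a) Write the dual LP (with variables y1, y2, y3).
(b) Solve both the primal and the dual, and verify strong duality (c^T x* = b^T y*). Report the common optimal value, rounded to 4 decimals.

The standard primal-dual pair for 'max c^T x s.t. A x <= b, x >= 0' is:
  Dual:  min b^T y  s.t.  A^T y >= c,  y >= 0.

So the dual LP is:
  minimize  9y1 + 5y2 + 9y3
  subject to:
    y1 + 2y3 >= 2
    y2 + 3y3 >= 3
    y1, y2, y3 >= 0

Solving the primal: x* = (4.5, 0).
  primal value c^T x* = 9.
Solving the dual: y* = (0, 0, 1).
  dual value b^T y* = 9.
Strong duality: c^T x* = b^T y*. Confirmed.

9


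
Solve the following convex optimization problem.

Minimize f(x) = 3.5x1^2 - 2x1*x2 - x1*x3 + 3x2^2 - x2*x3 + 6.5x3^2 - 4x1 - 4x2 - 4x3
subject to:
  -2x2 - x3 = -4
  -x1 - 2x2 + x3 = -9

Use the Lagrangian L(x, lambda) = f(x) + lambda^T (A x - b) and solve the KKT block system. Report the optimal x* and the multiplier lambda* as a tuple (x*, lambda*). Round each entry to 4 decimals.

Form the Lagrangian:
  L(x, lambda) = (1/2) x^T Q x + c^T x + lambda^T (A x - b)
Stationarity (grad_x L = 0): Q x + c + A^T lambda = 0.
Primal feasibility: A x = b.

This gives the KKT block system:
  [ Q   A^T ] [ x     ]   [-c ]
  [ A    0  ] [ lambda ] = [ b ]

Solving the linear system:
  x*      = (2.977, 2.5057, -1.0115)
  lambda* = (-9.7931, 12.8391)
  f(x*)   = 29.2471

x* = (2.977, 2.5057, -1.0115), lambda* = (-9.7931, 12.8391)


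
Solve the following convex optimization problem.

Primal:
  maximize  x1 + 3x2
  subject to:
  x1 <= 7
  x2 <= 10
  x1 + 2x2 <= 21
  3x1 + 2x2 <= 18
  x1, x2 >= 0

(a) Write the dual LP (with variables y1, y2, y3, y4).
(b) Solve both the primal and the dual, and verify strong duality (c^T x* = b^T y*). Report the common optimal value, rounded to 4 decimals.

The standard primal-dual pair for 'max c^T x s.t. A x <= b, x >= 0' is:
  Dual:  min b^T y  s.t.  A^T y >= c,  y >= 0.

So the dual LP is:
  minimize  7y1 + 10y2 + 21y3 + 18y4
  subject to:
    y1 + y3 + 3y4 >= 1
    y2 + 2y3 + 2y4 >= 3
    y1, y2, y3, y4 >= 0

Solving the primal: x* = (0, 9).
  primal value c^T x* = 27.
Solving the dual: y* = (0, 0, 0, 1.5).
  dual value b^T y* = 27.
Strong duality: c^T x* = b^T y*. Confirmed.

27


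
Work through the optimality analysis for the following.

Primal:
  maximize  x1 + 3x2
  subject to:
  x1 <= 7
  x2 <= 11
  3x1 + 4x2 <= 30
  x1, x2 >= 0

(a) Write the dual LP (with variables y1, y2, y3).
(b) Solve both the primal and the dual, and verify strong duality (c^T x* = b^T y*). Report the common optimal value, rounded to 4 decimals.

The standard primal-dual pair for 'max c^T x s.t. A x <= b, x >= 0' is:
  Dual:  min b^T y  s.t.  A^T y >= c,  y >= 0.

So the dual LP is:
  minimize  7y1 + 11y2 + 30y3
  subject to:
    y1 + 3y3 >= 1
    y2 + 4y3 >= 3
    y1, y2, y3 >= 0

Solving the primal: x* = (0, 7.5).
  primal value c^T x* = 22.5.
Solving the dual: y* = (0, 0, 0.75).
  dual value b^T y* = 22.5.
Strong duality: c^T x* = b^T y*. Confirmed.

22.5


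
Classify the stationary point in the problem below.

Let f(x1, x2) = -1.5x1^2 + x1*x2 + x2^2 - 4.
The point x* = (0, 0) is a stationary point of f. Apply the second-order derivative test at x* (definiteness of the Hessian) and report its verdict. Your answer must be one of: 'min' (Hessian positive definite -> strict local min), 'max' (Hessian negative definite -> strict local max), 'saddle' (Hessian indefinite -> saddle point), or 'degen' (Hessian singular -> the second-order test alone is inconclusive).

Compute the Hessian H = grad^2 f:
  H = [[-3, 1], [1, 2]]
Verify stationarity: grad f(x*) = H x* + g = (0, 0).
Eigenvalues of H: -3.1926, 2.1926.
Eigenvalues have mixed signs, so H is indefinite -> x* is a saddle point.

saddle


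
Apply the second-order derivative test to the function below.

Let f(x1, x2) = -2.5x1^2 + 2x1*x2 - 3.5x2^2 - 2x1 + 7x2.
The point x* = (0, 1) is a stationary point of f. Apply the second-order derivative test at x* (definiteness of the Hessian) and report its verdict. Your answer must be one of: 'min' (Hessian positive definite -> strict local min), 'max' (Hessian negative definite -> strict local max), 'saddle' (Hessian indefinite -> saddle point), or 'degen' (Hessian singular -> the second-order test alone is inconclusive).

Compute the Hessian H = grad^2 f:
  H = [[-5, 2], [2, -7]]
Verify stationarity: grad f(x*) = H x* + g = (0, 0).
Eigenvalues of H: -8.2361, -3.7639.
Both eigenvalues < 0, so H is negative definite -> x* is a strict local max.

max


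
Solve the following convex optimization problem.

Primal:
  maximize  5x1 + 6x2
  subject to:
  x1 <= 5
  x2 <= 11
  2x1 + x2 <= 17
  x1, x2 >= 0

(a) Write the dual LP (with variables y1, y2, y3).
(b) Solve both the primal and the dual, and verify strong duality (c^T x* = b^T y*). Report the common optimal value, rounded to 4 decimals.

The standard primal-dual pair for 'max c^T x s.t. A x <= b, x >= 0' is:
  Dual:  min b^T y  s.t.  A^T y >= c,  y >= 0.

So the dual LP is:
  minimize  5y1 + 11y2 + 17y3
  subject to:
    y1 + 2y3 >= 5
    y2 + y3 >= 6
    y1, y2, y3 >= 0

Solving the primal: x* = (3, 11).
  primal value c^T x* = 81.
Solving the dual: y* = (0, 3.5, 2.5).
  dual value b^T y* = 81.
Strong duality: c^T x* = b^T y*. Confirmed.

81


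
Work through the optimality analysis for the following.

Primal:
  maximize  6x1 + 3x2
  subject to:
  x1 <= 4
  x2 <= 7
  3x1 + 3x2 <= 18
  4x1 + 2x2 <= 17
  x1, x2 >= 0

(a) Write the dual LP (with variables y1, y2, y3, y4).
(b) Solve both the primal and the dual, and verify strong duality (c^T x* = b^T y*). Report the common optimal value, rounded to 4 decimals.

The standard primal-dual pair for 'max c^T x s.t. A x <= b, x >= 0' is:
  Dual:  min b^T y  s.t.  A^T y >= c,  y >= 0.

So the dual LP is:
  minimize  4y1 + 7y2 + 18y3 + 17y4
  subject to:
    y1 + 3y3 + 4y4 >= 6
    y2 + 3y3 + 2y4 >= 3
    y1, y2, y3, y4 >= 0

Solving the primal: x* = (4, 0.5).
  primal value c^T x* = 25.5.
Solving the dual: y* = (0, 0, 0, 1.5).
  dual value b^T y* = 25.5.
Strong duality: c^T x* = b^T y*. Confirmed.

25.5


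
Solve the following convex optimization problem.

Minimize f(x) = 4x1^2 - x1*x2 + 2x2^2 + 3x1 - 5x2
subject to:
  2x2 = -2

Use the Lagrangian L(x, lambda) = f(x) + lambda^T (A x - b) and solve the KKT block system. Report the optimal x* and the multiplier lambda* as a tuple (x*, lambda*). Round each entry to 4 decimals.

Form the Lagrangian:
  L(x, lambda) = (1/2) x^T Q x + c^T x + lambda^T (A x - b)
Stationarity (grad_x L = 0): Q x + c + A^T lambda = 0.
Primal feasibility: A x = b.

This gives the KKT block system:
  [ Q   A^T ] [ x     ]   [-c ]
  [ A    0  ] [ lambda ] = [ b ]

Solving the linear system:
  x*      = (-0.5, -1)
  lambda* = (4.25)
  f(x*)   = 6

x* = (-0.5, -1), lambda* = (4.25)


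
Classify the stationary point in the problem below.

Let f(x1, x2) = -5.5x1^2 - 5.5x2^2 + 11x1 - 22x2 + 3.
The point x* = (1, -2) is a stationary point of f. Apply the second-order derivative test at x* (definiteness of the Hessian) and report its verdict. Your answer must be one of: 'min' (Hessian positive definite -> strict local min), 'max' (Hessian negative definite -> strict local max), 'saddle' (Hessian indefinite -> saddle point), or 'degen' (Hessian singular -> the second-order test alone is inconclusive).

Compute the Hessian H = grad^2 f:
  H = [[-11, 0], [0, -11]]
Verify stationarity: grad f(x*) = H x* + g = (0, 0).
Eigenvalues of H: -11, -11.
Both eigenvalues < 0, so H is negative definite -> x* is a strict local max.

max


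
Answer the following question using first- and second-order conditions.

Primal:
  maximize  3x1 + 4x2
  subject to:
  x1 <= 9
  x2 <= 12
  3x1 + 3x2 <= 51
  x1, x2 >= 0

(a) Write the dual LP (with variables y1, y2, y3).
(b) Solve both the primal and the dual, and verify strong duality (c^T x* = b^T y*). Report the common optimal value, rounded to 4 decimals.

The standard primal-dual pair for 'max c^T x s.t. A x <= b, x >= 0' is:
  Dual:  min b^T y  s.t.  A^T y >= c,  y >= 0.

So the dual LP is:
  minimize  9y1 + 12y2 + 51y3
  subject to:
    y1 + 3y3 >= 3
    y2 + 3y3 >= 4
    y1, y2, y3 >= 0

Solving the primal: x* = (5, 12).
  primal value c^T x* = 63.
Solving the dual: y* = (0, 1, 1).
  dual value b^T y* = 63.
Strong duality: c^T x* = b^T y*. Confirmed.

63


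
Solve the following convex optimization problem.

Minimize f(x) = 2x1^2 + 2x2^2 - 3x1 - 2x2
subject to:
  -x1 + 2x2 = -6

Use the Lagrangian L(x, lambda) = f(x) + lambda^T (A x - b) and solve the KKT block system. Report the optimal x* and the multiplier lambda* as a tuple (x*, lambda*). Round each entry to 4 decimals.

Form the Lagrangian:
  L(x, lambda) = (1/2) x^T Q x + c^T x + lambda^T (A x - b)
Stationarity (grad_x L = 0): Q x + c + A^T lambda = 0.
Primal feasibility: A x = b.

This gives the KKT block system:
  [ Q   A^T ] [ x     ]   [-c ]
  [ A    0  ] [ lambda ] = [ b ]

Solving the linear system:
  x*      = (2, -2)
  lambda* = (5)
  f(x*)   = 14

x* = (2, -2), lambda* = (5)


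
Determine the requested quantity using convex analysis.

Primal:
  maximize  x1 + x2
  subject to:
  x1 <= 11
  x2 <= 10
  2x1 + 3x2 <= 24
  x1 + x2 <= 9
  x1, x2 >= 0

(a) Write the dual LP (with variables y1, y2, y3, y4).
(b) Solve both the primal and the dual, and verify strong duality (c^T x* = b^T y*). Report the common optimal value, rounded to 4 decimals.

The standard primal-dual pair for 'max c^T x s.t. A x <= b, x >= 0' is:
  Dual:  min b^T y  s.t.  A^T y >= c,  y >= 0.

So the dual LP is:
  minimize  11y1 + 10y2 + 24y3 + 9y4
  subject to:
    y1 + 2y3 + y4 >= 1
    y2 + 3y3 + y4 >= 1
    y1, y2, y3, y4 >= 0

Solving the primal: x* = (9, 0).
  primal value c^T x* = 9.
Solving the dual: y* = (0, 0, 0, 1).
  dual value b^T y* = 9.
Strong duality: c^T x* = b^T y*. Confirmed.

9


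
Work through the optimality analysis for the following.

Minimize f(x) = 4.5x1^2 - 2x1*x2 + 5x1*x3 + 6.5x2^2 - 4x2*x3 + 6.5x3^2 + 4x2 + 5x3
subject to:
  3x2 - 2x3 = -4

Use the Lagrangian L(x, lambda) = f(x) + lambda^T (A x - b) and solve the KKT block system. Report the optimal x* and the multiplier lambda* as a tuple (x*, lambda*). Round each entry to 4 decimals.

Form the Lagrangian:
  L(x, lambda) = (1/2) x^T Q x + c^T x + lambda^T (A x - b)
Stationarity (grad_x L = 0): Q x + c + A^T lambda = 0.
Primal feasibility: A x = b.

This gives the KKT block system:
  [ Q   A^T ] [ x     ]   [-c ]
  [ A    0  ] [ lambda ] = [ b ]

Solving the linear system:
  x*      = (-0.2841, -1.3533, -0.03)
  lambda* = (4.3017)
  f(x*)   = 5.8218

x* = (-0.2841, -1.3533, -0.03), lambda* = (4.3017)


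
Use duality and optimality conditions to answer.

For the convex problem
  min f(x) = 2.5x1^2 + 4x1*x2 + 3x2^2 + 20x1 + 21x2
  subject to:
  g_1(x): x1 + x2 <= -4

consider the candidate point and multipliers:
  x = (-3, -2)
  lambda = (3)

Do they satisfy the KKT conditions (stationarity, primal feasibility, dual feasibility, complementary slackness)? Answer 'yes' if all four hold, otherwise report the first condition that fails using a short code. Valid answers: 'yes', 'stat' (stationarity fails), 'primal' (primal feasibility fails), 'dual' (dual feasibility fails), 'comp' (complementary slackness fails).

Gradient of f: grad f(x) = Q x + c = (-3, -3)
Constraint values g_i(x) = a_i^T x - b_i:
  g_1((-3, -2)) = -1
Stationarity residual: grad f(x) + sum_i lambda_i a_i = (0, 0)
  -> stationarity OK
Primal feasibility (all g_i <= 0): OK
Dual feasibility (all lambda_i >= 0): OK
Complementary slackness (lambda_i * g_i(x) = 0 for all i): FAILS

Verdict: the first failing condition is complementary_slackness -> comp.

comp


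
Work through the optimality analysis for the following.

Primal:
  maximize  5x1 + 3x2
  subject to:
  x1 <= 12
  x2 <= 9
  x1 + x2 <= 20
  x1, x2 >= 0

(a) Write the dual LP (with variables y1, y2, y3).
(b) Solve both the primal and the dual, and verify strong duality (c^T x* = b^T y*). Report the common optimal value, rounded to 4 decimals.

The standard primal-dual pair for 'max c^T x s.t. A x <= b, x >= 0' is:
  Dual:  min b^T y  s.t.  A^T y >= c,  y >= 0.

So the dual LP is:
  minimize  12y1 + 9y2 + 20y3
  subject to:
    y1 + y3 >= 5
    y2 + y3 >= 3
    y1, y2, y3 >= 0

Solving the primal: x* = (12, 8).
  primal value c^T x* = 84.
Solving the dual: y* = (2, 0, 3).
  dual value b^T y* = 84.
Strong duality: c^T x* = b^T y*. Confirmed.

84


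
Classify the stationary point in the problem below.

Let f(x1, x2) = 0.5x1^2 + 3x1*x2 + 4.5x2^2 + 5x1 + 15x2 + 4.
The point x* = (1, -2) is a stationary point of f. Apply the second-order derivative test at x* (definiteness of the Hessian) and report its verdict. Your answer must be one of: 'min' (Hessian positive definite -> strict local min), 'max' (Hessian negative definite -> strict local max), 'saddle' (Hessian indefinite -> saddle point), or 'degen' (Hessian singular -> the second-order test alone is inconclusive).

Compute the Hessian H = grad^2 f:
  H = [[1, 3], [3, 9]]
Verify stationarity: grad f(x*) = H x* + g = (0, 0).
Eigenvalues of H: 0, 10.
H has a zero eigenvalue (singular; positive semidefinite but not definite), so H is neither positive definite, negative definite, nor indefinite. The second-order test alone is inconclusive -> degen.
(Indeed, f is constant along the null direction of H through x*, so x* is not a strict local extremum.)

degen
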